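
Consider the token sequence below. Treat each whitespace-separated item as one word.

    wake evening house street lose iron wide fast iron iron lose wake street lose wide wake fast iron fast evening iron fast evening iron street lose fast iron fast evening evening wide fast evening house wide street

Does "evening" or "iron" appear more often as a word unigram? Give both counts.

"iron" (7 vs 6)

"evening": 6 occurrences
"iron": 7 occurrences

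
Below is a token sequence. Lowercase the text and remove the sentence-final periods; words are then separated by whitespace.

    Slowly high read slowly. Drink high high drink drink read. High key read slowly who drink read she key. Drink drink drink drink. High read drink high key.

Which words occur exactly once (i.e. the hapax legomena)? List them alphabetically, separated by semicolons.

Unigram counts meeting the condition (exactly once (i.e. the hapax legomena)):
  she: 1
  who: 1

she; who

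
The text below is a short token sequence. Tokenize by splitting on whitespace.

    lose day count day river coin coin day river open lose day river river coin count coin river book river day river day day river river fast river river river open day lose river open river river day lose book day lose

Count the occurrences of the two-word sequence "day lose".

Scanning the 41 overlapping bigram windows for "day lose":
  position 32–33: day lose
  position 38–39: day lose
  position 41–42: day lose

3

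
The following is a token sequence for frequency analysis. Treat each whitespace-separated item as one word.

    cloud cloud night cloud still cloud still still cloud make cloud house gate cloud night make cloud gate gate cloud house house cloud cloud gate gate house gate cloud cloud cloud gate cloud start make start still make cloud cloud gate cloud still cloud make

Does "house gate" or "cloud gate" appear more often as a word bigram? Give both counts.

"house gate": 2 occurrences
"cloud gate": 4 occurrences

"cloud gate" (4 vs 2)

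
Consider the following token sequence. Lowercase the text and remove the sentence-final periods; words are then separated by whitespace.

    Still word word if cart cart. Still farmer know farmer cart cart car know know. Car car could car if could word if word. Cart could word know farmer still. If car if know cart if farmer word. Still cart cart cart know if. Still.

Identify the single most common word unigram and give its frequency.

"cart", 9 times

Unigram frequencies (highest first):
  cart: 9
  if: 7
  word: 6
  know: 6
  still: 5
  car: 5
  … (2 more, each ≤ 4)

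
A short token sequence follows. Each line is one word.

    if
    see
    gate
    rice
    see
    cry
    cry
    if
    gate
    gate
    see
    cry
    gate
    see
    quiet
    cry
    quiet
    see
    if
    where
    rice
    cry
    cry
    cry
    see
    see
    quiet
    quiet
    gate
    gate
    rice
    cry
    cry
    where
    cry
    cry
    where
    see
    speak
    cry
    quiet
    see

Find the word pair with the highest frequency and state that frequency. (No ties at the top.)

"cry cry", 5 times

Bigram frequencies (highest first):
  cry cry: 5
  gate rice: 2
  see cry: 2
  gate gate: 2
  gate see: 2
  see quiet: 2
  … (22 more, each ≤ 2)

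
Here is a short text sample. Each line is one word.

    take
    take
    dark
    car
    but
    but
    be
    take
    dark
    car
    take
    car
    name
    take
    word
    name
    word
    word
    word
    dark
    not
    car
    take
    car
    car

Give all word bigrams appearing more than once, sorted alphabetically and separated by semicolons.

car take; dark car; take car; take dark; word word

Bigram counts meeting the condition (more than once):
  car take: 2
  dark car: 2
  take car: 2
  take dark: 2
  word word: 2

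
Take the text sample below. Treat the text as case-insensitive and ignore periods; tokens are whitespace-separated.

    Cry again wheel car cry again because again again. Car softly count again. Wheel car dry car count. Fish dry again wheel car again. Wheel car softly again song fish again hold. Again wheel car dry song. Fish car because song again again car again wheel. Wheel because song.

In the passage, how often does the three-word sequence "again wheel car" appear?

Scanning the 47 overlapping trigram windows for "again wheel car":
  position 2–4: again wheel car
  position 13–15: again wheel car
  position 21–23: again wheel car
  position 24–26: again wheel car
  position 33–35: again wheel car

5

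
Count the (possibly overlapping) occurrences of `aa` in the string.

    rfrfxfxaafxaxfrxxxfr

1

Sliding a length-2 window over the 20 characters (19 positions):
  position 8–9: aa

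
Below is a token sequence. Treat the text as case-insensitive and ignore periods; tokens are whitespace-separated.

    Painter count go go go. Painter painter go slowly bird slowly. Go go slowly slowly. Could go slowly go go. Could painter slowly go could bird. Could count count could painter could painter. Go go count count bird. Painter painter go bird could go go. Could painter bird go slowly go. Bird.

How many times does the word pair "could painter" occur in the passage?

4

Scanning the 51 overlapping bigram windows for "could painter":
  position 21–22: could painter
  position 30–31: could painter
  position 32–33: could painter
  position 46–47: could painter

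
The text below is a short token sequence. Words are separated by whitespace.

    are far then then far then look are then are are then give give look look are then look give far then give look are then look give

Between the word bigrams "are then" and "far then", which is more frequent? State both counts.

"are then": 4 occurrences
"far then": 3 occurrences

"are then" (4 vs 3)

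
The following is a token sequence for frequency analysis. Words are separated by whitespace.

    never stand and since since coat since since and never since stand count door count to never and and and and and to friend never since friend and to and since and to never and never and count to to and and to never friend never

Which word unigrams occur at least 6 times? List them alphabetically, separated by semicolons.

Unigram counts meeting the condition (at least 6 times):
  and: 14
  never: 8
  since: 7
  to: 7

and; never; since; to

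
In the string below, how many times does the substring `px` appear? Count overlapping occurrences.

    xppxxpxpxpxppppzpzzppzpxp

Sliding a length-2 window over the 25 characters (24 positions):
  position 3–4: px
  position 6–7: px
  position 8–9: px
  position 10–11: px
  position 23–24: px

5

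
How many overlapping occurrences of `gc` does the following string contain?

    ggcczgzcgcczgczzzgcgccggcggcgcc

Sliding a length-2 window over the 31 characters (30 positions):
  position 2–3: gc
  position 9–10: gc
  position 13–14: gc
  position 18–19: gc
  position 20–21: gc
  position 24–25: gc
  position 27–28: gc
  position 29–30: gc

8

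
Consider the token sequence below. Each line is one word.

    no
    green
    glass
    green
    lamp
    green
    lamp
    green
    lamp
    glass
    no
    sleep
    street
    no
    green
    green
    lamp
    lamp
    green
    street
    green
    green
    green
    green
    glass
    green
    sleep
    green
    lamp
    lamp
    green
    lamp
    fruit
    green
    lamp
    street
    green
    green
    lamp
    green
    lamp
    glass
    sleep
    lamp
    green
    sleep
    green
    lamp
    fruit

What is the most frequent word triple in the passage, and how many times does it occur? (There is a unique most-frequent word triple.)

Trigram frequencies (highest first):
  lamp green lamp: 4
  green lamp green: 3
  green glass green: 2
  green lamp glass: 2
  green green lamp: 2
  green lamp lamp: 2
  … (26 more, each ≤ 2)

"lamp green lamp", 4 times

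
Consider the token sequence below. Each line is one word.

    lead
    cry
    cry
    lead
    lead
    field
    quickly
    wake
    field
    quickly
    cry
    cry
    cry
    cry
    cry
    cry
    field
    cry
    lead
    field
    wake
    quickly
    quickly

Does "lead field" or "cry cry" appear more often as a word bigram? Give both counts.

"cry cry" (6 vs 2)

"lead field": 2 occurrences
"cry cry": 6 occurrences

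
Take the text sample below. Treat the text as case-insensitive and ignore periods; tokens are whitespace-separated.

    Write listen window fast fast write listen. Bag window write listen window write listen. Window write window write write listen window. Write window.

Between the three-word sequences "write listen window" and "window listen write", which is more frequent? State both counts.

"write listen window" (4 vs 0)

"write listen window": 4 occurrences
"window listen write": 0 occurrences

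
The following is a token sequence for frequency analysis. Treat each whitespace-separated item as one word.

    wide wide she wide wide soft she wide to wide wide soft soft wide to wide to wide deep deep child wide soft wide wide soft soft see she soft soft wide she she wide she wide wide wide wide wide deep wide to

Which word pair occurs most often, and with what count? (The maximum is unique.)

"wide wide", 8 times

Bigram frequencies (highest first):
  wide wide: 8
  she wide: 4
  wide soft: 4
  wide to: 4
  wide she: 3
  to wide: 3
  … (12 more, each ≤ 3)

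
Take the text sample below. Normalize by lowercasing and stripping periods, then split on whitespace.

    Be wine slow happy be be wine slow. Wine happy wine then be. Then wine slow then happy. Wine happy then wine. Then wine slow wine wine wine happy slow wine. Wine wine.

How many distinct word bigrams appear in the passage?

17

33 tokens → 32 bigram windows in total.
Repeated bigrams (each contributes count−1 duplicates):
  wine slow: 4
  wine wine: 4
  slow wine: 3
  then wine: 3
  wine happy: 3
  be wine: 2
  happy wine: 2
  wine then: 2
15 duplicate windows → 32 − 15 = 17 distinct.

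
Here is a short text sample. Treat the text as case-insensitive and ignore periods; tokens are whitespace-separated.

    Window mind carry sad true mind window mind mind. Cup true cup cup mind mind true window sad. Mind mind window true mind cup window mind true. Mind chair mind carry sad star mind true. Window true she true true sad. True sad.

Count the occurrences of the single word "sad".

Scanning the 43 tokens for "sad":
  position 4: sad
  position 18: sad
  position 32: sad
  position 41: sad
  position 43: sad

5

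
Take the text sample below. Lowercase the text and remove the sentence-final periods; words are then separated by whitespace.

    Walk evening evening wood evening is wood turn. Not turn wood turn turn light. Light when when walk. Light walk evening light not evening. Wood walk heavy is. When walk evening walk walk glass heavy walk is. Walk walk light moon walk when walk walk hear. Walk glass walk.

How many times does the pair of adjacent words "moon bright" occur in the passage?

0

Scanning the 48 overlapping bigram windows for "moon bright":
  (none found)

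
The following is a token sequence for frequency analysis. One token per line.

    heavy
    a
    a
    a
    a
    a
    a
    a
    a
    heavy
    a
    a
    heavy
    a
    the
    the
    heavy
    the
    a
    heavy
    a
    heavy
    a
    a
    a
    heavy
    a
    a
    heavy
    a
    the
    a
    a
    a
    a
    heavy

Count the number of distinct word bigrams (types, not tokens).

36 tokens → 35 bigram windows in total.
Repeated bigrams (each contributes count−1 duplicates):
  a a: 14
  a heavy: 7
  heavy a: 7
  a the: 2
  the a: 2
27 duplicate windows → 35 − 27 = 8 distinct.

8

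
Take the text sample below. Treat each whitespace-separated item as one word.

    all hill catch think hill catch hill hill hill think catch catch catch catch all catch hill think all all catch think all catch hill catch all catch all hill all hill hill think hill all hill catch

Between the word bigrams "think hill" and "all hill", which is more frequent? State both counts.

"all hill" (4 vs 2)

"think hill": 2 occurrences
"all hill": 4 occurrences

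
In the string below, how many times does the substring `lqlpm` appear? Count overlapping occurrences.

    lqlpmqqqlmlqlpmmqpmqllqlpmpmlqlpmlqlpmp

Sliding a length-5 window over the 39 characters (35 positions):
  position 1–5: lqlpm
  position 11–15: lqlpm
  position 22–26: lqlpm
  position 29–33: lqlpm
  position 34–38: lqlpm

5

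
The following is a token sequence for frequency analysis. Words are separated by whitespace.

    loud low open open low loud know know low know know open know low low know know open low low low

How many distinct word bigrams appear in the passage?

12

21 tokens → 20 bigram windows in total.
Repeated bigrams (each contributes count−1 duplicates):
  know know: 3
  low low: 3
  know low: 2
  know open: 2
  low know: 2
  open low: 2
8 duplicate windows → 20 − 8 = 12 distinct.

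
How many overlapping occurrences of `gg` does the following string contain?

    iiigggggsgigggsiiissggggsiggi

10

Sliding a length-2 window over the 29 characters (28 positions):
  position 4–5: gg
  position 5–6: gg
  position 6–7: gg
  position 7–8: gg
  position 12–13: gg
  position 13–14: gg
  position 21–22: gg
  position 22–23: gg
  position 23–24: gg
  position 27–28: gg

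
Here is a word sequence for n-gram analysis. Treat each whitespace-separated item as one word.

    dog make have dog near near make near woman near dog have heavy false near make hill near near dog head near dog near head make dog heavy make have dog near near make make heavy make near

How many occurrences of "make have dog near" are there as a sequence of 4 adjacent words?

2

Scanning the 35 overlapping 4-gram windows for "make have dog near":
  position 2–5: make have dog near
  position 29–32: make have dog near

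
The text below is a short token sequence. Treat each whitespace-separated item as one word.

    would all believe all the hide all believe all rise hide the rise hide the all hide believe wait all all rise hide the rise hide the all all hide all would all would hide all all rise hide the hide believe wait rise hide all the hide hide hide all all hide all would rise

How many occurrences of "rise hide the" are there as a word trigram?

Scanning the 54 overlapping trigram windows for "rise hide the":
  position 10–12: rise hide the
  position 13–15: rise hide the
  position 22–24: rise hide the
  position 25–27: rise hide the
  position 38–40: rise hide the

5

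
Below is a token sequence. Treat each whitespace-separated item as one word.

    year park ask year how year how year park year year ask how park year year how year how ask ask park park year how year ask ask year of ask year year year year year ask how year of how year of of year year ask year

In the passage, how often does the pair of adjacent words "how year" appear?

Scanning the 47 overlapping bigram windows for "how year":
  position 5–6: how year
  position 7–8: how year
  position 17–18: how year
  position 25–26: how year
  position 38–39: how year
  position 41–42: how year

6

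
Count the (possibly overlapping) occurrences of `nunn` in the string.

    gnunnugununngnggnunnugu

3

Sliding a length-4 window over the 23 characters (20 positions):
  position 2–5: nunn
  position 9–12: nunn
  position 17–20: nunn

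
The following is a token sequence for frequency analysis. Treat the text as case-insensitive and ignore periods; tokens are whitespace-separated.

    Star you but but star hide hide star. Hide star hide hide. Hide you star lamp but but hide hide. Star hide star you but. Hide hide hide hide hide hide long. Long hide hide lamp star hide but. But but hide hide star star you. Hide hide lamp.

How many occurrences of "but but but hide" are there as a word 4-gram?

Scanning the 46 overlapping 4-gram windows for "but but but hide":
  position 39–42: but but but hide

1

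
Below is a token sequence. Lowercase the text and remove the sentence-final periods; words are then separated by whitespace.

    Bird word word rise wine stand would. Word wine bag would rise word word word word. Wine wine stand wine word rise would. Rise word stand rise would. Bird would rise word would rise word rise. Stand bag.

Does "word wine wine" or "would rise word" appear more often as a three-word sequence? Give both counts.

"would rise word" (4 vs 1)

"word wine wine": 1 occurrence
"would rise word": 4 occurrences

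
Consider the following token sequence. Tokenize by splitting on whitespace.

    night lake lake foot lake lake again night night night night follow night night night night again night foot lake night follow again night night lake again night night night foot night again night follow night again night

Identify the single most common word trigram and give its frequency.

Trigram frequencies (highest first):
  night night night: 5
  again night night: 3
  night again night: 3
  lake again night: 2
  night follow night: 2
  night lake lake: 1
  … (20 more, each ≤ 1)

"night night night", 5 times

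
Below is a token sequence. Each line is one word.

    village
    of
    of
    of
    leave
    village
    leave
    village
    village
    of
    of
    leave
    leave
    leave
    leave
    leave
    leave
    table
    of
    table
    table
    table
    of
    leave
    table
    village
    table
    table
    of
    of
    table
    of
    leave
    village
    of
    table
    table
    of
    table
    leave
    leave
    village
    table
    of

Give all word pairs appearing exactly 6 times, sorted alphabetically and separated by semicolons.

Bigram counts meeting the condition (exactly 6 times):
  leave leave: 6
  table of: 6

leave leave; table of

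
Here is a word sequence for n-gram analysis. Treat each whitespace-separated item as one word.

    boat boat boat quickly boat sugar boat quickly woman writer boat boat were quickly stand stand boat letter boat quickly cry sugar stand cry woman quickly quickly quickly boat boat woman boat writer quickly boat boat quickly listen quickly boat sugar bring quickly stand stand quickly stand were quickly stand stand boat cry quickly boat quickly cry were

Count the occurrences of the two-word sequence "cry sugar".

1

Scanning the 57 overlapping bigram windows for "cry sugar":
  position 21–22: cry sugar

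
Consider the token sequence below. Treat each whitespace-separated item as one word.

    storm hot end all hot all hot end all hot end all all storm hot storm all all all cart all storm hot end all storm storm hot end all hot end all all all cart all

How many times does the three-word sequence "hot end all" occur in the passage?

6

Scanning the 35 overlapping trigram windows for "hot end all":
  position 2–4: hot end all
  position 7–9: hot end all
  position 10–12: hot end all
  position 23–25: hot end all
  position 28–30: hot end all
  position 31–33: hot end all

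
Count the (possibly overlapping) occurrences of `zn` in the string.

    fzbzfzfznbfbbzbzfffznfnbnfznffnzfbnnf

3

Sliding a length-2 window over the 37 characters (36 positions):
  position 8–9: zn
  position 20–21: zn
  position 27–28: zn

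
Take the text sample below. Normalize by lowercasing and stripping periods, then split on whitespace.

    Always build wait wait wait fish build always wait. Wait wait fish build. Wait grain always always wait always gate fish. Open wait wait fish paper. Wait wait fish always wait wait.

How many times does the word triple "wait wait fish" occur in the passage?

4

Scanning the 30 overlapping trigram windows for "wait wait fish":
  position 4–6: wait wait fish
  position 10–12: wait wait fish
  position 23–25: wait wait fish
  position 27–29: wait wait fish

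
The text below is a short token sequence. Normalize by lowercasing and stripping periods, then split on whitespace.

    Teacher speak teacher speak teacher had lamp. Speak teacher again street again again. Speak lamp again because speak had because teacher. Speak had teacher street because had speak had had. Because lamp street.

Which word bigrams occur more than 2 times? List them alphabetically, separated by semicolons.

speak had; speak teacher; teacher speak

Bigram counts meeting the condition (more than 2 times):
  speak had: 3
  speak teacher: 3
  teacher speak: 3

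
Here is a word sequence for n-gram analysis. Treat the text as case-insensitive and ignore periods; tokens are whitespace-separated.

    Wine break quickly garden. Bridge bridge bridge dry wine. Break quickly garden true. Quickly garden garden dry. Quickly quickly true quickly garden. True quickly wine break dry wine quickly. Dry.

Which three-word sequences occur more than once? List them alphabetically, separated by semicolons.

break quickly garden; garden true quickly; quickly garden true; true quickly garden; wine break quickly

Trigram counts meeting the condition (more than once):
  break quickly garden: 2
  garden true quickly: 2
  quickly garden true: 2
  true quickly garden: 2
  wine break quickly: 2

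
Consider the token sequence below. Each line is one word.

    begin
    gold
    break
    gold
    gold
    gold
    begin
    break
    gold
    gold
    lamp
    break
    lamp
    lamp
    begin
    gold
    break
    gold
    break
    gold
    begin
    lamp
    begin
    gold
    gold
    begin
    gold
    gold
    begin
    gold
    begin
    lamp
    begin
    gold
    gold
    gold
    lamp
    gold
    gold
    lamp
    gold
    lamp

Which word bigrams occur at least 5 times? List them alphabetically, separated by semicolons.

begin gold; gold begin; gold gold

Bigram counts meeting the condition (at least 5 times):
  begin gold: 6
  gold begin: 5
  gold gold: 8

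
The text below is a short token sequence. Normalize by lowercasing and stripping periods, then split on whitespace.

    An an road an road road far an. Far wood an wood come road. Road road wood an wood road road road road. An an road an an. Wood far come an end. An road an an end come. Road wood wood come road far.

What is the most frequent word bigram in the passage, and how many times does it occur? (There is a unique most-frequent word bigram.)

"road road", 6 times

Bigram frequencies (highest first):
  road road: 6
  an an: 4
  an road: 4
  road an: 4
  an wood: 3
  come road: 3
  … (15 more, each ≤ 2)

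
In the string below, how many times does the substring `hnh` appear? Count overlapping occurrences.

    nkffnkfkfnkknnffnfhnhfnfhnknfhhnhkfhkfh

2

Sliding a length-3 window over the 39 characters (37 positions):
  position 19–21: hnh
  position 31–33: hnh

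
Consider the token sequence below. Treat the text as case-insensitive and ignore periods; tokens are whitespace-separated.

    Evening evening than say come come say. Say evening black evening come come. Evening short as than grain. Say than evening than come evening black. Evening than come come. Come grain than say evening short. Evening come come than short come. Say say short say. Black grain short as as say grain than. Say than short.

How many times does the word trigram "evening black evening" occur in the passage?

Scanning the 54 overlapping trigram windows for "evening black evening":
  position 9–11: evening black evening
  position 24–26: evening black evening

2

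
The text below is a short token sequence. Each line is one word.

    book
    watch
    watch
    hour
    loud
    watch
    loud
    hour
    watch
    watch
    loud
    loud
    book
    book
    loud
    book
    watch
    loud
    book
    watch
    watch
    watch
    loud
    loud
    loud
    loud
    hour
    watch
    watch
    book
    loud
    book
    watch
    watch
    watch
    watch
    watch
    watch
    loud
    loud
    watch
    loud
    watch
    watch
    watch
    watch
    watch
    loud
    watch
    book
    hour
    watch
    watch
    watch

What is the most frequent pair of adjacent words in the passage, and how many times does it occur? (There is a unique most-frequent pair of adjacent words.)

Bigram frequencies (highest first):
  watch watch: 16
  watch loud: 7
  loud loud: 5
  book watch: 4
  loud watch: 4
  loud book: 4
  … (8 more, each ≤ 3)

"watch watch", 16 times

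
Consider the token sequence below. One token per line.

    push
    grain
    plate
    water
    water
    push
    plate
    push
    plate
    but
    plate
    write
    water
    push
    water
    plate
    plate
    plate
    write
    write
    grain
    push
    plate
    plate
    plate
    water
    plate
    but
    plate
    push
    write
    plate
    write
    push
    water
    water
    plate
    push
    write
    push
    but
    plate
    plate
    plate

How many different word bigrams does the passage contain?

21

44 tokens → 43 bigram windows in total.
Repeated bigrams (each contributes count−1 duplicates):
  plate plate: 6
  but plate: 3
  plate push: 3
  plate write: 3
  push plate: 3
  water plate: 3
  plate but: 2
  plate water: 2
  … (5 more repeated)
22 duplicate windows → 43 − 22 = 21 distinct.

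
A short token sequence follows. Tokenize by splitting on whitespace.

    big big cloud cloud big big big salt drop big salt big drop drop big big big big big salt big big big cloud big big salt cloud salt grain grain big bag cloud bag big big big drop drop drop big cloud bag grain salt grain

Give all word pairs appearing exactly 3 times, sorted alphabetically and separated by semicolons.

Bigram counts meeting the condition (exactly 3 times):
  big cloud: 3
  drop big: 3
  drop drop: 3

big cloud; drop big; drop drop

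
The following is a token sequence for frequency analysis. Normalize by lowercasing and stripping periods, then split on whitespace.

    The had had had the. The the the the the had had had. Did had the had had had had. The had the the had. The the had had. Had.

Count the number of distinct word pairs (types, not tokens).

30 tokens → 29 bigram windows in total.
Repeated bigrams (each contributes count−1 duplicates):
  had had: 9
  the the: 7
  the had: 6
  had the: 5
23 duplicate windows → 29 − 23 = 6 distinct.

6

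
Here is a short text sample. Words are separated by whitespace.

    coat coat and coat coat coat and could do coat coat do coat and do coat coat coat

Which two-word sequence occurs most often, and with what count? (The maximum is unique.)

Bigram frequencies (highest first):
  coat coat: 6
  coat and: 3
  do coat: 3
  and coat: 1
  and could: 1
  could do: 1
  … (2 more, each ≤ 1)

"coat coat", 6 times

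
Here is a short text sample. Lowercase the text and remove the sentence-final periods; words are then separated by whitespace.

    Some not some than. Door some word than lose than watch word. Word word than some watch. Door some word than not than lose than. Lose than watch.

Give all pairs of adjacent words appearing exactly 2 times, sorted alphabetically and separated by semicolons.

Bigram counts meeting the condition (exactly 2 times):
  door some: 2
  some word: 2
  than watch: 2
  word word: 2

door some; some word; than watch; word word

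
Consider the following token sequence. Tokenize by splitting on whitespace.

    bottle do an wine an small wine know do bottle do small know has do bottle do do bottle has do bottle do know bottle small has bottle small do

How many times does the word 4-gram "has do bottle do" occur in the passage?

Scanning the 27 overlapping 4-gram windows for "has do bottle do":
  position 14–17: has do bottle do
  position 20–23: has do bottle do

2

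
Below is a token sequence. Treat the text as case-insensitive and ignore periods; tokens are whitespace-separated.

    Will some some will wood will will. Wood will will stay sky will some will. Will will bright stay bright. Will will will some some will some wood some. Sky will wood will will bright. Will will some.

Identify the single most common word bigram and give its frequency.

"will will", 8 times

Bigram frequencies (highest first):
  will will: 8
  will some: 5
  some will: 3
  will wood: 3
  wood will: 3
  some some: 2
  … (10 more, each ≤ 2)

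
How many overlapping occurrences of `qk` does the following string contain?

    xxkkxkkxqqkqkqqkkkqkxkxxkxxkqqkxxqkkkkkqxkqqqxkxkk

Sliding a length-2 window over the 50 characters (49 positions):
  position 10–11: qk
  position 12–13: qk
  position 15–16: qk
  position 19–20: qk
  position 30–31: qk
  position 34–35: qk

6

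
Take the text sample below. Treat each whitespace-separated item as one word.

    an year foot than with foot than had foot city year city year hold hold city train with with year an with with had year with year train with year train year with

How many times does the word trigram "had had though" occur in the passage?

0

Scanning the 31 overlapping trigram windows for "had had though":
  (none found)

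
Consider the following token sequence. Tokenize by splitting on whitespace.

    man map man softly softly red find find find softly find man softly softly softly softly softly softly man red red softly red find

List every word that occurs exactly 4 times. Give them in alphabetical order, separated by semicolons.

man; red

Unigram counts meeting the condition (exactly 4 times):
  man: 4
  red: 4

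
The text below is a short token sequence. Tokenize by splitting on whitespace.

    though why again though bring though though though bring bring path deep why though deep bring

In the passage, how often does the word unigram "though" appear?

Scanning the 16 tokens for "though":
  position 1: though
  position 4: though
  position 6: though
  position 7: though
  position 8: though
  position 14: though

6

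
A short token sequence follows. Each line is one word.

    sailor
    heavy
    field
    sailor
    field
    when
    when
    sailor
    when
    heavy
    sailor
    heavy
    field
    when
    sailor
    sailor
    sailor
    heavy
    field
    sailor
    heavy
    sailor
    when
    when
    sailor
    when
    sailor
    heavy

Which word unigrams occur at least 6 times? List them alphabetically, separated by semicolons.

heavy; sailor; when

Unigram counts meeting the condition (at least 6 times):
  heavy: 6
  sailor: 11
  when: 7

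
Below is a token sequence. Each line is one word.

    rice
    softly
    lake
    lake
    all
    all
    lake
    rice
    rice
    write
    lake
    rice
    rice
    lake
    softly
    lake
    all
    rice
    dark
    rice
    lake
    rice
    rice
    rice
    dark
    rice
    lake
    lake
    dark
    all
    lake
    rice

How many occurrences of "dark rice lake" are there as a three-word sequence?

2

Scanning the 30 overlapping trigram windows for "dark rice lake":
  position 19–21: dark rice lake
  position 25–27: dark rice lake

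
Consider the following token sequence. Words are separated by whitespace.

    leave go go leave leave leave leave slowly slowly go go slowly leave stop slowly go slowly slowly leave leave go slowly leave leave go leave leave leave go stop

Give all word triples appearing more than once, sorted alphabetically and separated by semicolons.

go leave leave; go slowly leave; leave leave go; leave leave leave; slowly leave leave

Trigram counts meeting the condition (more than once):
  go leave leave: 2
  go slowly leave: 2
  leave leave go: 3
  leave leave leave: 3
  slowly leave leave: 2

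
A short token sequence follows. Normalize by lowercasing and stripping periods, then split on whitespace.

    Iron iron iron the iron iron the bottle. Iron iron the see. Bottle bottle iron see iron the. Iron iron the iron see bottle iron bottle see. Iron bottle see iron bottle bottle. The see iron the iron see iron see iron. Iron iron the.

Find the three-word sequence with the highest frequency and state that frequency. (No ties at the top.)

Trigram frequencies (highest first):
  iron iron the: 5
  iron the iron: 4
  iron see iron: 3
  iron iron iron: 2
  the iron iron: 2
  see iron the: 2
  … (21 more, each ≤ 2)

"iron iron the", 5 times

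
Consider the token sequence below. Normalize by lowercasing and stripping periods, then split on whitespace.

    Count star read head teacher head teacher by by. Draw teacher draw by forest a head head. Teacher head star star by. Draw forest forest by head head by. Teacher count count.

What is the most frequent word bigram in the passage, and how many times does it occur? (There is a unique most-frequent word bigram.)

Bigram frequencies (highest first):
  head teacher: 3
  teacher head: 2
  by draw: 2
  head head: 2
  count star: 1
  star read: 1
  … (20 more, each ≤ 1)

"head teacher", 3 times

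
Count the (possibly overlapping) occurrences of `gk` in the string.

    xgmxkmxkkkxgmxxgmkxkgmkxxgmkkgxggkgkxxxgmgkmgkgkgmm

5

Sliding a length-2 window over the 51 characters (50 positions):
  position 33–34: gk
  position 35–36: gk
  position 42–43: gk
  position 45–46: gk
  position 47–48: gk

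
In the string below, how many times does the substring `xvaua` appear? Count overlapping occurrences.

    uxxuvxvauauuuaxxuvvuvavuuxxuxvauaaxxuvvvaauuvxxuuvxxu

2

Sliding a length-5 window over the 53 characters (49 positions):
  position 6–10: xvaua
  position 29–33: xvaua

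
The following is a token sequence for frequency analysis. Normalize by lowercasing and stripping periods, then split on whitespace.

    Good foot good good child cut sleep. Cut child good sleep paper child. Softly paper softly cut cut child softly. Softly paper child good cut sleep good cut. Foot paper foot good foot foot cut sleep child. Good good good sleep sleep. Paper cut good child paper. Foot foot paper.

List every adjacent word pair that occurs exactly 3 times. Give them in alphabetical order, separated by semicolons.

child good; cut sleep; good good

Bigram counts meeting the condition (exactly 3 times):
  child good: 3
  cut sleep: 3
  good good: 3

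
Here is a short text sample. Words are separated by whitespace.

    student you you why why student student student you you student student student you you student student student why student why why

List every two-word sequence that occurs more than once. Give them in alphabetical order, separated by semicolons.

Bigram counts meeting the condition (more than once):
  student student: 6
  student why: 2
  student you: 3
  why student: 2
  why why: 2
  you student: 2
  you you: 3

student student; student why; student you; why student; why why; you student; you you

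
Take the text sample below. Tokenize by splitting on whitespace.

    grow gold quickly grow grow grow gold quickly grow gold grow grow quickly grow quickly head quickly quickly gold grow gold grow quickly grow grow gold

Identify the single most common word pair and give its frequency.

"grow gold", 5 times

Bigram frequencies (highest first):
  grow gold: 5
  quickly grow: 4
  grow grow: 4
  gold grow: 3
  grow quickly: 3
  gold quickly: 2
  … (4 more, each ≤ 1)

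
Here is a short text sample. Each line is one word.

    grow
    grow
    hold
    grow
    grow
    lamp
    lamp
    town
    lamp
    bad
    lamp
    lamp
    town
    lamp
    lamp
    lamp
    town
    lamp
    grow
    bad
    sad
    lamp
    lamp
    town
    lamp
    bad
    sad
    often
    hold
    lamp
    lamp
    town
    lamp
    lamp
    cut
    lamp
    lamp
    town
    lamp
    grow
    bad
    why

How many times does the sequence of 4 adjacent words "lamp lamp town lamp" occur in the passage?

Scanning the 39 overlapping 4-gram windows for "lamp lamp town lamp":
  position 6–9: lamp lamp town lamp
  position 11–14: lamp lamp town lamp
  position 15–18: lamp lamp town lamp
  position 22–25: lamp lamp town lamp
  position 30–33: lamp lamp town lamp
  position 36–39: lamp lamp town lamp

6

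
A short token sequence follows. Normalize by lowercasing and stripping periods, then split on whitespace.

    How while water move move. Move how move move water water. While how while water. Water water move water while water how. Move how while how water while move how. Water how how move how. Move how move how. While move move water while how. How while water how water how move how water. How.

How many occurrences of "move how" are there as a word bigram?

7

Scanning the 54 overlapping bigram windows for "move how":
  position 6–7: move how
  position 23–24: move how
  position 29–30: move how
  position 34–35: move how
  position 36–37: move how
  position 38–39: move how
  position 52–53: move how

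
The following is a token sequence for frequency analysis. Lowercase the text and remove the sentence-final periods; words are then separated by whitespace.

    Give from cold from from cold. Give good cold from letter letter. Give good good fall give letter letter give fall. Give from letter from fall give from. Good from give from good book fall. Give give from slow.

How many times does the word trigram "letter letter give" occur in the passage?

Scanning the 37 overlapping trigram windows for "letter letter give":
  position 11–13: letter letter give
  position 18–20: letter letter give

2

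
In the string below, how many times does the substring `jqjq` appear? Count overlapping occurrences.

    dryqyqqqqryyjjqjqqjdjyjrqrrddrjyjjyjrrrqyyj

Sliding a length-4 window over the 43 characters (40 positions):
  position 14–17: jqjq

1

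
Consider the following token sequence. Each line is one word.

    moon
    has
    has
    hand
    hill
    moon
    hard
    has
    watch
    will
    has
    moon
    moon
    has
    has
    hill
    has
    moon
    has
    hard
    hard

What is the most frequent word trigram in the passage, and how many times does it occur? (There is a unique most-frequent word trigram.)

Trigram frequencies (highest first):
  moon has has: 2
  has has hand: 1
  has hand hill: 1
  hand hill moon: 1
  hill moon hard: 1
  moon hard has: 1
  … (12 more, each ≤ 1)

"moon has has", 2 times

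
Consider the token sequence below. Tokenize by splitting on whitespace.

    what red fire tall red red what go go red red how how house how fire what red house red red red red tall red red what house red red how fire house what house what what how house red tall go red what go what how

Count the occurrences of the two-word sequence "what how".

Scanning the 46 overlapping bigram windows for "what how":
  position 37–38: what how
  position 46–47: what how

2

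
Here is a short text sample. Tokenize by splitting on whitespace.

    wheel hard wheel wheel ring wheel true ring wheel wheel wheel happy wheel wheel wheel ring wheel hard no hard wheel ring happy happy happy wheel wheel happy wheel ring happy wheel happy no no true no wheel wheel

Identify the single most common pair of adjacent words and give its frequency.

Bigram frequencies (highest first):
  wheel wheel: 7
  wheel ring: 4
  happy wheel: 4
  ring wheel: 3
  wheel happy: 3
  wheel hard: 2
  … (12 more, each ≤ 2)

"wheel wheel", 7 times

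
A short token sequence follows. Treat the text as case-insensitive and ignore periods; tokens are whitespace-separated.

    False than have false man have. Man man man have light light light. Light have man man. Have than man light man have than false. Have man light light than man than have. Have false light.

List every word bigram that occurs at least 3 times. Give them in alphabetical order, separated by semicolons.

Bigram counts meeting the condition (at least 3 times):
  have man: 3
  light light: 4
  man have: 4
  man man: 3

have man; light light; man have; man man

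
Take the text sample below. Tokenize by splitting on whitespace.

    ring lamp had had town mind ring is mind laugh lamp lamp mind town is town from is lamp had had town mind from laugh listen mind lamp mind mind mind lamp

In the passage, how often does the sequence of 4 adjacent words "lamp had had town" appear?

Scanning the 29 overlapping 4-gram windows for "lamp had had town":
  position 2–5: lamp had had town
  position 19–22: lamp had had town

2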